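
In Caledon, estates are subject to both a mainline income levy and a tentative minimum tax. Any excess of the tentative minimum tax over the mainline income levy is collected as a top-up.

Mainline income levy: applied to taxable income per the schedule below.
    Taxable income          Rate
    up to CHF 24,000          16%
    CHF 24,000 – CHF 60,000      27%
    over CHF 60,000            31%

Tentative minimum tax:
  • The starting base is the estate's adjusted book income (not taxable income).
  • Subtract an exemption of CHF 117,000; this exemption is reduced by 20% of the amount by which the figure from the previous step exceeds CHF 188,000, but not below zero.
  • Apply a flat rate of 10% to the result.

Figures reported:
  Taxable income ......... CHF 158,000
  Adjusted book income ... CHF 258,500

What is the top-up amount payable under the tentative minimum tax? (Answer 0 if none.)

Mainline income levy:
  CHF 24,000 × 16% = CHF 3,840
  CHF 36,000 × 27% = CHF 9,720
  CHF 98,000 × 31% = CHF 30,380
  → CHF 43,940

Tentative minimum tax:
  Base (adjusted book income): CHF 258,500
  Exemption: CHF 117,000 − 20% × (CHF 258,500 − CHF 188,000) = CHF 117,000 − CHF 14,100 = CHF 102,900
  Base: CHF 258,500 − CHF 102,900 = CHF 155,600
  CHF 155,600 × 10% = CHF 15,560

CHF 15,560 ≤ CHF 43,940, so no add-on is due.

CHF 0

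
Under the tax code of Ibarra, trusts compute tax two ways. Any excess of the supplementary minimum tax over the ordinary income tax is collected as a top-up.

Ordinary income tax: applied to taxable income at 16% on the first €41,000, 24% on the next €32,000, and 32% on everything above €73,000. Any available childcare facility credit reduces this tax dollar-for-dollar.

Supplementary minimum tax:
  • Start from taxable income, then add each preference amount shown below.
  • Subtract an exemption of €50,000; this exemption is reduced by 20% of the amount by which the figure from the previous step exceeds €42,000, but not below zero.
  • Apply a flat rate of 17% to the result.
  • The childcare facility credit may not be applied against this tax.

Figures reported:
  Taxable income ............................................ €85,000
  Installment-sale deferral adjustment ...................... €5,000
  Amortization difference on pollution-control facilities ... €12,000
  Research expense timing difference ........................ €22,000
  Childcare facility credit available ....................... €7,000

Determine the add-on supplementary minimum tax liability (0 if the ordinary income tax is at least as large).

Supplementary minimum tax:
  Adjusted income: €85,000 + €5,000 + €12,000 + €22,000 = €124,000
  Exemption: €50,000 − 20% × (€124,000 − €42,000) = €50,000 − €16,400 = €33,600
  Base: €124,000 − €33,600 = €90,400
  €90,400 × 17% = €15,368

Ordinary income tax:
  €41,000 × 16% = €6,560
  €32,000 × 24% = €7,680
  €12,000 × 32% = €3,840
  → €18,080
  Less childcare facility credit €7,000 → €11,080

Excess of supplementary minimum tax over ordinary income tax: €15,368 − €11,080 = €4,288.

€4,288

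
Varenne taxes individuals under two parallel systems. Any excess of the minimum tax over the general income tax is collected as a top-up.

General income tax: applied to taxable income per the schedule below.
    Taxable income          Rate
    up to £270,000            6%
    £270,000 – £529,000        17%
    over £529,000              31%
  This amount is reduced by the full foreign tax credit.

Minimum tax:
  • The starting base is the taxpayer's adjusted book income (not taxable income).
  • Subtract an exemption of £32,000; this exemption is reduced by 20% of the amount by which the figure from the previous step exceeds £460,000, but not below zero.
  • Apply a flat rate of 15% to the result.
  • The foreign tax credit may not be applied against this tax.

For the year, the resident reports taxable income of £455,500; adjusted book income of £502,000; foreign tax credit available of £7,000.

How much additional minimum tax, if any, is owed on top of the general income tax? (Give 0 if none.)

£31,025

General income tax:
  £270,000 × 6% = £16,200
  £185,500 × 17% = £31,535
  → £47,735
  Less foreign tax credit £7,000 → £40,735

Minimum tax:
  Base (adjusted book income): £502,000
  Exemption: £32,000 − 20% × (£502,000 − £460,000) = £32,000 − £8,400 = £23,600
  Base: £502,000 − £23,600 = £478,400
  £478,400 × 15% = £71,760

Excess of minimum tax over general income tax: £71,760 − £40,735 = £31,025.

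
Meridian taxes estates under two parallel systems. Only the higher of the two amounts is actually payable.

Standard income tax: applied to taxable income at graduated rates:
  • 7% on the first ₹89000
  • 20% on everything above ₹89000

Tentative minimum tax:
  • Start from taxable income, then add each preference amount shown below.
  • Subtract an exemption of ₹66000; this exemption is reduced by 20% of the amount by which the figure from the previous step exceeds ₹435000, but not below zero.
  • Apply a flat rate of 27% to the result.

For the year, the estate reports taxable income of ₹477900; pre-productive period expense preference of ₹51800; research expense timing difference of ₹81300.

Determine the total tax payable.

Standard income tax:
  ₹89000 × 7% = ₹6230
  ₹388900 × 20% = ₹77780
  → ₹84010

Tentative minimum tax:
  Adjusted income: ₹477900 + ₹51800 + ₹81300 = ₹611000
  Exemption: ₹66000 − 20% × (₹611000 − ₹435000) = ₹66000 − ₹35200 = ₹30800
  Base: ₹611000 − ₹30800 = ₹580200
  ₹580200 × 27% = ₹156654

₹156654 > ₹84010, so the tentative minimum tax is the binding amount.

₹156654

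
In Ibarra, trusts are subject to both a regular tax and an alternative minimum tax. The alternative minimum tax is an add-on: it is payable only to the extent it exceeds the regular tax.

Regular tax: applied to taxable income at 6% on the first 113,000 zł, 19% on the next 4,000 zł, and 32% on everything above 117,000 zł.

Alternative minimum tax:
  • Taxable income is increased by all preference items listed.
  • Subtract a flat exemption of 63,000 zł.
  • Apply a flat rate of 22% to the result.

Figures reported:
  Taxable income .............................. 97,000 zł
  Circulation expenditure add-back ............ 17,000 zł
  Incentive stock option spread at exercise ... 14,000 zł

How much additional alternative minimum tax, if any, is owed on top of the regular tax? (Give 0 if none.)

8,480 zł

Alternative minimum tax:
  Adjusted income: 97,000 zł + 17,000 zł + 14,000 zł = 128,000 zł
  Less exemption 63,000 zł → base 65,000 zł
  65,000 zł × 22% = 14,300 zł

Regular tax:
  97,000 zł × 6% = 5,820 zł

Excess of alternative minimum tax over regular tax: 14,300 zł − 5,820 zł = 8,480 zł.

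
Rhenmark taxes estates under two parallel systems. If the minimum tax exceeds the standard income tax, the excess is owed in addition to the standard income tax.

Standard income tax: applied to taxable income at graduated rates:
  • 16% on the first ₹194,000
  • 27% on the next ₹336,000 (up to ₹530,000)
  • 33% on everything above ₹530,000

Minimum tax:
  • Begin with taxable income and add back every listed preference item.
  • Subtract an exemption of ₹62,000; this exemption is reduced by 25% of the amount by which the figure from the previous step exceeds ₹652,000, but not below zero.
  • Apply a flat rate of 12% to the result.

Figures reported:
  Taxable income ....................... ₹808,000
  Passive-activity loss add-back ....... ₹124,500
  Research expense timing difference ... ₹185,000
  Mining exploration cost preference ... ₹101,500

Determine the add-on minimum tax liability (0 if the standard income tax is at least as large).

₹0

Standard income tax:
  ₹194,000 × 16% = ₹31,040
  ₹336,000 × 27% = ₹90,720
  ₹278,000 × 33% = ₹91,740
  → ₹213,500

Minimum tax:
  Adjusted income: ₹808,000 + ₹124,500 + ₹185,000 + ₹101,500 = ₹1,219,000
  Exemption: 25% × (₹1,219,000 − ₹652,000) = ₹141,750 ≥ ₹62,000, so the exemption is fully phased out
  Base: ₹1,219,000 − ₹0 = ₹1,219,000
  ₹1,219,000 × 12% = ₹146,280

₹146,280 ≤ ₹213,500, so no add-on is due.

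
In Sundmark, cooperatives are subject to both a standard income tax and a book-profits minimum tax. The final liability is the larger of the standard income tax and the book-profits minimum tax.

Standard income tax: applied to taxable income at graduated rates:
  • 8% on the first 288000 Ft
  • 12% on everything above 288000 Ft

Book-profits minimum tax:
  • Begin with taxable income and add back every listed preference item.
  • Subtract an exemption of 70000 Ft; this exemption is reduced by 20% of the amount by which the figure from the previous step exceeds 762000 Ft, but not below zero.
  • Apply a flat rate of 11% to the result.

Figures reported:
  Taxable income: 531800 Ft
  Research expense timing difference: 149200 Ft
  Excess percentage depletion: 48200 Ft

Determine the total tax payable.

Standard income tax:
  288000 Ft × 8% = 23040 Ft
  243800 Ft × 12% = 29256 Ft
  → 52296 Ft

Book-profits minimum tax:
  Adjusted income: 531800 Ft + 149200 Ft + 48200 Ft = 729200 Ft
  Exemption: 729200 Ft ≤ 762000 Ft, so full 70000 Ft applies
  Base: 729200 Ft − 70000 Ft = 659200 Ft
  659200 Ft × 11% = 72512 Ft

72512 Ft > 52296 Ft, so the book-profits minimum tax is the binding amount.

72512 Ft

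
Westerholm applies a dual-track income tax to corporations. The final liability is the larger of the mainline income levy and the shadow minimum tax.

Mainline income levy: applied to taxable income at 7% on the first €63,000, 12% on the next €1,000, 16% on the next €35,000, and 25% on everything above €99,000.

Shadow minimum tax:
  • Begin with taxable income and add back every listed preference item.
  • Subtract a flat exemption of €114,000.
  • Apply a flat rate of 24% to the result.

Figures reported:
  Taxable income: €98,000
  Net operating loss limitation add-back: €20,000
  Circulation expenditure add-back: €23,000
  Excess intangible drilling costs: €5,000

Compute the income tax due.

€9,970

Mainline income levy:
  €63,000 × 7% = €4,410
  €1,000 × 12% = €120
  €34,000 × 16% = €5,440
  → €9,970

Shadow minimum tax:
  Adjusted income: €98,000 + €20,000 + €23,000 + €5,000 = €146,000
  Less exemption €114,000 → base €32,000
  €32,000 × 24% = €7,680

€9,970 > €7,680, so the mainline income levy governs.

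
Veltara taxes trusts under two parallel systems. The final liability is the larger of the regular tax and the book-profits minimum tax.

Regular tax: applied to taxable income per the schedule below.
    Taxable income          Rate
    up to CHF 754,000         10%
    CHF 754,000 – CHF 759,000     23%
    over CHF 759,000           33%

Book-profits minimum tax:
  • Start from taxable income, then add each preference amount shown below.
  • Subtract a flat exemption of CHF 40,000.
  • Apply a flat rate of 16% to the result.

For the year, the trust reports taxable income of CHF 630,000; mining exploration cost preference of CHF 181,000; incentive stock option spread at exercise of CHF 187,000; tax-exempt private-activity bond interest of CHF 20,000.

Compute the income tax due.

CHF 156,480

Regular tax:
  CHF 630,000 × 10% = CHF 63,000

Book-profits minimum tax:
  Adjusted income: CHF 630,000 + CHF 181,000 + CHF 187,000 + CHF 20,000 = CHF 1,018,000
  Less exemption CHF 40,000 → base CHF 978,000
  CHF 978,000 × 16% = CHF 156,480

CHF 156,480 > CHF 63,000, so the book-profits minimum tax is the binding amount.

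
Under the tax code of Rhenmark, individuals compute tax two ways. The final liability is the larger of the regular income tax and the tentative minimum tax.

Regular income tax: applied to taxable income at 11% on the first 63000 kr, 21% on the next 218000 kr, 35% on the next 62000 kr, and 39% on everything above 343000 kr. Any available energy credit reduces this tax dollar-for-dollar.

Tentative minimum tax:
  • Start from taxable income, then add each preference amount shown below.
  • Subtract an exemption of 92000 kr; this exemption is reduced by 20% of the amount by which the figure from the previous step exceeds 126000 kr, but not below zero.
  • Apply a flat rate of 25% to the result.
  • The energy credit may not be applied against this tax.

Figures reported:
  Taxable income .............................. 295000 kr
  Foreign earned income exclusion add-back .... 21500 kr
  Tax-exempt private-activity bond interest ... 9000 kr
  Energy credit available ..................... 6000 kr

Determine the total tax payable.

68350 kr

Tentative minimum tax:
  Adjusted income: 295000 kr + 21500 kr + 9000 kr = 325500 kr
  Exemption: 92000 kr − 20% × (325500 kr − 126000 kr) = 92000 kr − 39900 kr = 52100 kr
  Base: 325500 kr − 52100 kr = 273400 kr
  273400 kr × 25% = 68350 kr

Regular income tax:
  63000 kr × 11% = 6930 kr
  218000 kr × 21% = 45780 kr
  14000 kr × 35% = 4900 kr
  → 57610 kr
  Less energy credit 6000 kr → 51610 kr

68350 kr > 51610 kr, so the tentative minimum tax is the binding amount.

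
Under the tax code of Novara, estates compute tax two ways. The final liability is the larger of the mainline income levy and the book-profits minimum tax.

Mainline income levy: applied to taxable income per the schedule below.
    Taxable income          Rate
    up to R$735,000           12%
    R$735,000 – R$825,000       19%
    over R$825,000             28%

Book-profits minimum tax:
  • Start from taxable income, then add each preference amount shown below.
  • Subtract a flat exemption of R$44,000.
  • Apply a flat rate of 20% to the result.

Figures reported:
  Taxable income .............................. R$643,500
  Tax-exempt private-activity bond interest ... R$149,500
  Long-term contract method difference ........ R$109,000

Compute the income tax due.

R$171,600

Mainline income levy:
  R$643,500 × 12% = R$77,220

Book-profits minimum tax:
  Adjusted income: R$643,500 + R$149,500 + R$109,000 = R$902,000
  Less exemption R$44,000 → base R$858,000
  R$858,000 × 20% = R$171,600

R$171,600 > R$77,220, so the book-profits minimum tax is the binding amount.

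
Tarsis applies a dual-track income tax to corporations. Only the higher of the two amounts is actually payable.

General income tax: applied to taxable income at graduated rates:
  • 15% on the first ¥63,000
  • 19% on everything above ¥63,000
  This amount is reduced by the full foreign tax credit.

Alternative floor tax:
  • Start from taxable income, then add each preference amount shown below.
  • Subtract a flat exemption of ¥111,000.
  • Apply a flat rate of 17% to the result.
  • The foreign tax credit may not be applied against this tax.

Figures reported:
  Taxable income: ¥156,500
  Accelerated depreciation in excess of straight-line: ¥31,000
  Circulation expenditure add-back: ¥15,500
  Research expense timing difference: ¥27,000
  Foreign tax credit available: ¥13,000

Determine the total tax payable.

¥20,230

General income tax:
  ¥63,000 × 15% = ¥9,450
  ¥93,500 × 19% = ¥17,765
  → ¥27,215
  Less foreign tax credit ¥13,000 → ¥14,215

Alternative floor tax:
  Adjusted income: ¥156,500 + ¥31,000 + ¥15,500 + ¥27,000 = ¥230,000
  Less exemption ¥111,000 → base ¥119,000
  ¥119,000 × 17% = ¥20,230

¥20,230 > ¥14,215, so the alternative floor tax is the binding amount.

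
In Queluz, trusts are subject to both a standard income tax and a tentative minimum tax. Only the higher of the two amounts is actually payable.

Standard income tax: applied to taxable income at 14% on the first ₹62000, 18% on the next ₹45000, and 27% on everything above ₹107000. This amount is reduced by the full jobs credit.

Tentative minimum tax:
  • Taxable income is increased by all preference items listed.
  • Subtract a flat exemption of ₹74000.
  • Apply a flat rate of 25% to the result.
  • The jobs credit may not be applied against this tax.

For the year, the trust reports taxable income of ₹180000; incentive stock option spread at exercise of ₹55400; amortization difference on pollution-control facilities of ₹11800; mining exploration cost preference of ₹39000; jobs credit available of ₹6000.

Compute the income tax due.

₹53050

Tentative minimum tax:
  Adjusted income: ₹180000 + ₹55400 + ₹11800 + ₹39000 = ₹286200
  Less exemption ₹74000 → base ₹212200
  ₹212200 × 25% = ₹53050

Standard income tax:
  ₹62000 × 14% = ₹8680
  ₹45000 × 18% = ₹8100
  ₹73000 × 27% = ₹19710
  → ₹36490
  Less jobs credit ₹6000 → ₹30490

₹53050 > ₹30490, so the tentative minimum tax is the binding amount.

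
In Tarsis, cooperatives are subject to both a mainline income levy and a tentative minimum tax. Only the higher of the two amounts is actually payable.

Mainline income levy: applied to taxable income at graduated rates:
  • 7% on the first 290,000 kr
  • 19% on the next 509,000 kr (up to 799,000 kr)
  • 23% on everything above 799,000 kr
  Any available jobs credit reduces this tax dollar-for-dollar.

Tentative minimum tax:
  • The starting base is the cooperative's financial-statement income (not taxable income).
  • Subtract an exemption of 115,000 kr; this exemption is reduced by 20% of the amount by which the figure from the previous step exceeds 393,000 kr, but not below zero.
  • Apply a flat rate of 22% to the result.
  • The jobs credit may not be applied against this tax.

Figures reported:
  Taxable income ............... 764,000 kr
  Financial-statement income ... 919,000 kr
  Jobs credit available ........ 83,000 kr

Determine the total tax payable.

Tentative minimum tax:
  Base (financial-statement income): 919,000 kr
  Exemption: 115,000 kr − 20% × (919,000 kr − 393,000 kr) = 115,000 kr − 105,200 kr = 9,800 kr
  Base: 919,000 kr − 9,800 kr = 909,200 kr
  909,200 kr × 22% = 200,024 kr

Mainline income levy:
  290,000 kr × 7% = 20,300 kr
  474,000 kr × 19% = 90,060 kr
  → 110,360 kr
  Less jobs credit 83,000 kr → 27,360 kr

200,024 kr > 27,360 kr, so the tentative minimum tax is the binding amount.

200,024 kr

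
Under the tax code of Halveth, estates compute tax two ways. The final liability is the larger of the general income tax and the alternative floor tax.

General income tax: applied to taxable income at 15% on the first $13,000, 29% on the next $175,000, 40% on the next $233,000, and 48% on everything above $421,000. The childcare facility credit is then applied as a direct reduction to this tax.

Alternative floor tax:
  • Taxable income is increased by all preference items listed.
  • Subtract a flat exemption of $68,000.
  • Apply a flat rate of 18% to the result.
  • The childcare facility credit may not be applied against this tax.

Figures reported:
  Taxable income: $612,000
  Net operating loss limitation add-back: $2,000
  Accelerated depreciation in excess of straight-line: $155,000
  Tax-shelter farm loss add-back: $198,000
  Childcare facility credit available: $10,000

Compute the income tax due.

$227,580

Alternative floor tax:
  Adjusted income: $612,000 + $2,000 + $155,000 + $198,000 = $967,000
  Less exemption $68,000 → base $899,000
  $899,000 × 18% = $161,820

General income tax:
  $13,000 × 15% = $1,950
  $175,000 × 29% = $50,750
  $233,000 × 40% = $93,200
  $191,000 × 48% = $91,680
  → $237,580
  Less childcare facility credit $10,000 → $227,580

$227,580 > $161,820, so the general income tax governs.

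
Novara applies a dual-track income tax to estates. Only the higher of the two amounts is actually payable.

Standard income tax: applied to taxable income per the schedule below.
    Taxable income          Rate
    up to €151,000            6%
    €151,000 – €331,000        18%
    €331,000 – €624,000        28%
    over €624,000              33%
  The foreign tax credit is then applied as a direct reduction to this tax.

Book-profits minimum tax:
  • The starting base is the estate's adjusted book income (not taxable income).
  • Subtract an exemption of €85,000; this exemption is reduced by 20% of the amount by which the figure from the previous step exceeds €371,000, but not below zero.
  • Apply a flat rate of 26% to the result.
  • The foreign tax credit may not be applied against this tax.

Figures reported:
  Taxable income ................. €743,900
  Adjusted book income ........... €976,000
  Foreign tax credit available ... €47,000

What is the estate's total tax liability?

€253,760

Standard income tax:
  €151,000 × 6% = €9,060
  €180,000 × 18% = €32,400
  €293,000 × 28% = €82,040
  €119,900 × 33% = €39,567
  → €163,067
  Less foreign tax credit €47,000 → €116,067

Book-profits minimum tax:
  Base (adjusted book income): €976,000
  Exemption: 20% × (€976,000 − €371,000) = €121,000 ≥ €85,000, so the exemption is fully phased out
  Base: €976,000 − €0 = €976,000
  €976,000 × 26% = €253,760

€253,760 > €116,067, so the book-profits minimum tax is the binding amount.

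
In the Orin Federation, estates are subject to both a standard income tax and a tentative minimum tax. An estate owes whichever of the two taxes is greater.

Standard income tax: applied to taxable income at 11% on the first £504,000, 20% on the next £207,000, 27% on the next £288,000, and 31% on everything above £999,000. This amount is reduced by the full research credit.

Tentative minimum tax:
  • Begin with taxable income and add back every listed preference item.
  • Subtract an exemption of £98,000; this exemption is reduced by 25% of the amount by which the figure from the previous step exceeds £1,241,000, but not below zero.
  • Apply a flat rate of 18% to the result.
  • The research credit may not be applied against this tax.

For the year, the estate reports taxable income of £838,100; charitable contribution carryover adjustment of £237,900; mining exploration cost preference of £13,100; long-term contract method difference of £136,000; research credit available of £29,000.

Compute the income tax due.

Standard income tax:
  £504,000 × 11% = £55,440
  £207,000 × 20% = £41,400
  £127,100 × 27% = £34,317
  → £131,157
  Less research credit £29,000 → £102,157

Tentative minimum tax:
  Adjusted income: £838,100 + £237,900 + £13,100 + £136,000 = £1,225,100
  Exemption: £1,225,100 ≤ £1,241,000, so full £98,000 applies
  Base: £1,225,100 − £98,000 = £1,127,100
  £1,127,100 × 18% = £202,878

£202,878 > £102,157, so the tentative minimum tax is the binding amount.

£202,878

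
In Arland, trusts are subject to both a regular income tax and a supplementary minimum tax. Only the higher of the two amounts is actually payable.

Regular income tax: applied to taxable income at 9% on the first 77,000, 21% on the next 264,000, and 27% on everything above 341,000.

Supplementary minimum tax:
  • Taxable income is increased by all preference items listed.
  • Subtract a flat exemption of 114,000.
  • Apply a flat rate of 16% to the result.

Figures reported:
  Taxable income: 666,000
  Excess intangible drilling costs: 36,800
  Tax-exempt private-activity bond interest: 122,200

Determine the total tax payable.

150,120

Regular income tax:
  77,000 × 9% = 6,930
  264,000 × 21% = 55,440
  325,000 × 27% = 87,750
  → 150,120

Supplementary minimum tax:
  Adjusted income: 666,000 + 36,800 + 122,200 = 825,000
  Less exemption 114,000 → base 711,000
  711,000 × 16% = 113,760

150,120 > 113,760, so the regular income tax governs.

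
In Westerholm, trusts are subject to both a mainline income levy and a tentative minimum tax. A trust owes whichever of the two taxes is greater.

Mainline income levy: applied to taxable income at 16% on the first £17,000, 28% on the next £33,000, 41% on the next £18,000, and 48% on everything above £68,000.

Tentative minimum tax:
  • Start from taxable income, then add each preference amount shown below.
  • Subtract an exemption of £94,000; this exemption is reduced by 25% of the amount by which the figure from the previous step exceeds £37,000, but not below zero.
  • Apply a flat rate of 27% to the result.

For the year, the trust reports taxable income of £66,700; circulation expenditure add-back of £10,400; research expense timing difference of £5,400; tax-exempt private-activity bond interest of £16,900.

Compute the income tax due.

Tentative minimum tax:
  Adjusted income: £66,700 + £10,400 + £5,400 + £16,900 = £99,400
  Exemption: £94,000 − 25% × (£99,400 − £37,000) = £94,000 − £15,600 = £78,400
  Base: £99,400 − £78,400 = £21,000
  £21,000 × 27% = £5,670

Mainline income levy:
  £17,000 × 16% = £2,720
  £33,000 × 28% = £9,240
  £16,700 × 41% = £6,847
  → £18,807

£18,807 > £5,670, so the mainline income levy governs.

£18,807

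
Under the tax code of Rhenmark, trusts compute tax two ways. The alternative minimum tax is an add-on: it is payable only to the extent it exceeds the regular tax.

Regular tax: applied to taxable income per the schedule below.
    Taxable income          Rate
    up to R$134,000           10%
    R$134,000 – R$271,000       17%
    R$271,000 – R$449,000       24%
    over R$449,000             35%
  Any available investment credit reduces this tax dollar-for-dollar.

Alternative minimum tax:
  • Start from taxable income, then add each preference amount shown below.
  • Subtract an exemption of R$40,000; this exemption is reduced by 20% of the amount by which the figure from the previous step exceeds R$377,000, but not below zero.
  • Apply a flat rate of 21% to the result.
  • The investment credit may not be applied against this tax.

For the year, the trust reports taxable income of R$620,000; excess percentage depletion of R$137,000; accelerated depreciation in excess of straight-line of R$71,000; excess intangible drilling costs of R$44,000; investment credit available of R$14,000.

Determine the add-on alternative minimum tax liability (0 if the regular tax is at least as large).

Regular tax:
  R$134,000 × 10% = R$13,400
  R$137,000 × 17% = R$23,290
  R$178,000 × 24% = R$42,720
  R$171,000 × 35% = R$59,850
  → R$139,260
  Less investment credit R$14,000 → R$125,260

Alternative minimum tax:
  Adjusted income: R$620,000 + R$137,000 + R$71,000 + R$44,000 = R$872,000
  Exemption: 20% × (R$872,000 − R$377,000) = R$99,000 ≥ R$40,000, so the exemption is fully phased out
  Base: R$872,000 − R$0 = R$872,000
  R$872,000 × 21% = R$183,120

Excess of alternative minimum tax over regular tax: R$183,120 − R$125,260 = R$57,860.

R$57,860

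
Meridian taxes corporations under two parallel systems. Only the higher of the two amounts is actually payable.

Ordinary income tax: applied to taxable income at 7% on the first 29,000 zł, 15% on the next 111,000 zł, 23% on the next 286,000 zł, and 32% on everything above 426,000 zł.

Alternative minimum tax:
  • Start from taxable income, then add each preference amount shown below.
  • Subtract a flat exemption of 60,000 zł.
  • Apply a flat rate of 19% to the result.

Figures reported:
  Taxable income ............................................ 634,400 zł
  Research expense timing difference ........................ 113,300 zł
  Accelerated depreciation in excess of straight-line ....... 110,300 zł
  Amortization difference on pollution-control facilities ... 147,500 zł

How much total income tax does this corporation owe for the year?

Ordinary income tax:
  29,000 zł × 7% = 2,030 zł
  111,000 zł × 15% = 16,650 zł
  286,000 zł × 23% = 65,780 zł
  208,400 zł × 32% = 66,688 zł
  → 151,148 zł

Alternative minimum tax:
  Adjusted income: 634,400 zł + 113,300 zł + 110,300 zł + 147,500 zł = 1,005,500 zł
  Less exemption 60,000 zł → base 945,500 zł
  945,500 zł × 19% = 179,645 zł

179,645 zł > 151,148 zł, so the alternative minimum tax is the binding amount.

179,645 zł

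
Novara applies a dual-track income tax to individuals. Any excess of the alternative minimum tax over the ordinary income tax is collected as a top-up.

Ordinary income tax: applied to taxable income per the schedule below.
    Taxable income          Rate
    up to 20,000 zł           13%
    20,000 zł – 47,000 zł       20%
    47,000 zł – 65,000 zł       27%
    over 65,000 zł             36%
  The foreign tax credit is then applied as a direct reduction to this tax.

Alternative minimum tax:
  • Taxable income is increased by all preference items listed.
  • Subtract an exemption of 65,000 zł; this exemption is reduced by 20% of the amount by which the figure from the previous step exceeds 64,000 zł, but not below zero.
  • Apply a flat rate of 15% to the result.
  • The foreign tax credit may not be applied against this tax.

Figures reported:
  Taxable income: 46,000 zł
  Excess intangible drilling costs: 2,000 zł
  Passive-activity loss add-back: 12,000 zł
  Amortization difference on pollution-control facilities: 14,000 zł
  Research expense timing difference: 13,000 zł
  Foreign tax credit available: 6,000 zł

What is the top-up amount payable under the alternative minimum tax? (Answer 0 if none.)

2,190 zł

Alternative minimum tax:
  Adjusted income: 46,000 zł + 2,000 zł + 12,000 zł + 14,000 zł + 13,000 zł = 87,000 zł
  Exemption: 65,000 zł − 20% × (87,000 zł − 64,000 zł) = 65,000 zł − 4,600 zł = 60,400 zł
  Base: 87,000 zł − 60,400 zł = 26,600 zł
  26,600 zł × 15% = 3,990 zł

Ordinary income tax:
  20,000 zł × 13% = 2,600 zł
  26,000 zł × 20% = 5,200 zł
  → 7,800 zł
  Less foreign tax credit 6,000 zł → 1,800 zł

Excess of alternative minimum tax over ordinary income tax: 3,990 zł − 1,800 zł = 2,190 zł.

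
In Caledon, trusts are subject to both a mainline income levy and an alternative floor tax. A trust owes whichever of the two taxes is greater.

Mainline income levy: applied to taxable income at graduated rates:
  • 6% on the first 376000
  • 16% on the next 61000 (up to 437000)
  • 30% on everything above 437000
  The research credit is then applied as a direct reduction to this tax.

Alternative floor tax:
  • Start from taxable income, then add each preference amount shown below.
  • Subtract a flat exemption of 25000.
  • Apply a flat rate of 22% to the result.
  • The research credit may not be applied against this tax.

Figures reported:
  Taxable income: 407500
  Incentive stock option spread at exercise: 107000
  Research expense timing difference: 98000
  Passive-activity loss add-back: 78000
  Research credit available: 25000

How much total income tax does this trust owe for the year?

146410

Mainline income levy:
  376000 × 6% = 22560
  31500 × 16% = 5040
  → 27600
  Less research credit 25000 → 2600

Alternative floor tax:
  Adjusted income: 407500 + 107000 + 98000 + 78000 = 690500
  Less exemption 25000 → base 665500
  665500 × 22% = 146410

146410 > 2600, so the alternative floor tax is the binding amount.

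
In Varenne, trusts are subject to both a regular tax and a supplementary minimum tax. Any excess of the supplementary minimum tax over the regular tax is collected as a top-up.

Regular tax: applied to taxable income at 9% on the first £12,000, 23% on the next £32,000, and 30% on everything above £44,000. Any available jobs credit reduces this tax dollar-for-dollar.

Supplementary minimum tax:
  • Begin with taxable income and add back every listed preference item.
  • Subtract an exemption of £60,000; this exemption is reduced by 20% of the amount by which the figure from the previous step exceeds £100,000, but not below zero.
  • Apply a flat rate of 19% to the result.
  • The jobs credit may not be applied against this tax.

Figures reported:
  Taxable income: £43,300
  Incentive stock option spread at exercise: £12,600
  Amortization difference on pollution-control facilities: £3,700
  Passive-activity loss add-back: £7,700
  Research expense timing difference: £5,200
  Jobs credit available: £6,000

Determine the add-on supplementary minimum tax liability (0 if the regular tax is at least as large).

Supplementary minimum tax:
  Adjusted income: £43,300 + £12,600 + £3,700 + £7,700 + £5,200 = £72,500
  Exemption: £72,500 ≤ £100,000, so full £60,000 applies
  Base: £72,500 − £60,000 = £12,500
  £12,500 × 19% = £2,375

Regular tax:
  £12,000 × 9% = £1,080
  £31,300 × 23% = £7,199
  → £8,279
  Less jobs credit £6,000 → £2,279

Excess of supplementary minimum tax over regular tax: £2,375 − £2,279 = £96.

£96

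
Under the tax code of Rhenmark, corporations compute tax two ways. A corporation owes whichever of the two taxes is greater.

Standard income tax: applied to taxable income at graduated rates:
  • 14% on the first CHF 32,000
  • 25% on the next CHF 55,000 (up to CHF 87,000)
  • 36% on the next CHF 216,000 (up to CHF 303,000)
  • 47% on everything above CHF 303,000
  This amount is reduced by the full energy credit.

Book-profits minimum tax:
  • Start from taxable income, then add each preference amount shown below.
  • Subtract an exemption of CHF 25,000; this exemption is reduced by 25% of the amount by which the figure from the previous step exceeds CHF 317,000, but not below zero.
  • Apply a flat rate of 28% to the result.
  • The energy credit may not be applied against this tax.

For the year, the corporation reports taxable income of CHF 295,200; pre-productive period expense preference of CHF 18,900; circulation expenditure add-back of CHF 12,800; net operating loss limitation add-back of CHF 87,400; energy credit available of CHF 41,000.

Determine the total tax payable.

CHF 115,815

Standard income tax:
  CHF 32,000 × 14% = CHF 4,480
  CHF 55,000 × 25% = CHF 13,750
  CHF 208,200 × 36% = CHF 74,952
  → CHF 93,182
  Less energy credit CHF 41,000 → CHF 52,182

Book-profits minimum tax:
  Adjusted income: CHF 295,200 + CHF 18,900 + CHF 12,800 + CHF 87,400 = CHF 414,300
  Exemption: CHF 25,000 − 25% × (CHF 414,300 − CHF 317,000) = CHF 25,000 − CHF 24,325 = CHF 675
  Base: CHF 414,300 − CHF 675 = CHF 413,625
  CHF 413,625 × 28% = CHF 115,815

CHF 115,815 > CHF 52,182, so the book-profits minimum tax is the binding amount.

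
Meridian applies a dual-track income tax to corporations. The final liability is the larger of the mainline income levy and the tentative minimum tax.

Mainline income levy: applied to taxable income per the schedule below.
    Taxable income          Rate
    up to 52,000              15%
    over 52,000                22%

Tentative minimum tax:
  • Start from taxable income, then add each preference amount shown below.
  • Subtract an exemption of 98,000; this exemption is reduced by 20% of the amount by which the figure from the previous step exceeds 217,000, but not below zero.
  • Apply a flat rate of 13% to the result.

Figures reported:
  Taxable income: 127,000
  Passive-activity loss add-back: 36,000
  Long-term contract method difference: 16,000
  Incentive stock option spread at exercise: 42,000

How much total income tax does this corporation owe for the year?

24,300

Mainline income levy:
  52,000 × 15% = 7,800
  75,000 × 22% = 16,500
  → 24,300

Tentative minimum tax:
  Adjusted income: 127,000 + 36,000 + 16,000 + 42,000 = 221,000
  Exemption: 98,000 − 20% × (221,000 − 217,000) = 98,000 − 800 = 97,200
  Base: 221,000 − 97,200 = 123,800
  123,800 × 13% = 16,094

24,300 > 16,094, so the mainline income levy governs.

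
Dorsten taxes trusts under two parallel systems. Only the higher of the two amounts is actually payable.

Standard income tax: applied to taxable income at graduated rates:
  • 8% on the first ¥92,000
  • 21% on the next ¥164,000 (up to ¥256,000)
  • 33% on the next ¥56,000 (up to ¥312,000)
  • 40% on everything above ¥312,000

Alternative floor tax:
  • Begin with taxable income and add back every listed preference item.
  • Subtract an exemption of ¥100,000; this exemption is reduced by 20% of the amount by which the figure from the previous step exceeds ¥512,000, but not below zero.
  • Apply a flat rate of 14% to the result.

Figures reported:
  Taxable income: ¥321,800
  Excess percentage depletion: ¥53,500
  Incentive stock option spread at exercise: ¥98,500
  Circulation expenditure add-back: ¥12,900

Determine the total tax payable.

¥64,200

Standard income tax:
  ¥92,000 × 8% = ¥7,360
  ¥164,000 × 21% = ¥34,440
  ¥56,000 × 33% = ¥18,480
  ¥9,800 × 40% = ¥3,920
  → ¥64,200

Alternative floor tax:
  Adjusted income: ¥321,800 + ¥53,500 + ¥98,500 + ¥12,900 = ¥486,700
  Exemption: ¥486,700 ≤ ¥512,000, so full ¥100,000 applies
  Base: ¥486,700 − ¥100,000 = ¥386,700
  ¥386,700 × 14% = ¥54,138

¥64,200 > ¥54,138, so the standard income tax governs.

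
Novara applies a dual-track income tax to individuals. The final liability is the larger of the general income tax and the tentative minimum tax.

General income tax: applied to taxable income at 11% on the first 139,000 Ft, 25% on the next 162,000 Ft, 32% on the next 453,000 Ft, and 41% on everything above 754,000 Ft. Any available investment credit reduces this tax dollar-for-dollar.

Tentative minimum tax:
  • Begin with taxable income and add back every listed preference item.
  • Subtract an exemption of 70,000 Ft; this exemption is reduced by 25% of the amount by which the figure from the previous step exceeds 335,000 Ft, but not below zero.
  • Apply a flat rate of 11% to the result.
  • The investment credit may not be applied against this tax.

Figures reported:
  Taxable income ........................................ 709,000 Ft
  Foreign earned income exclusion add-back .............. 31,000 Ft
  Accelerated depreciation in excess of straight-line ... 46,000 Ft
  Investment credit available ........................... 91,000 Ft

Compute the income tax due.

95,350 Ft

General income tax:
  139,000 Ft × 11% = 15,290 Ft
  162,000 Ft × 25% = 40,500 Ft
  408,000 Ft × 32% = 130,560 Ft
  → 186,350 Ft
  Less investment credit 91,000 Ft → 95,350 Ft

Tentative minimum tax:
  Adjusted income: 709,000 Ft + 31,000 Ft + 46,000 Ft = 786,000 Ft
  Exemption: 25% × (786,000 Ft − 335,000 Ft) = 112,750 Ft ≥ 70,000 Ft, so the exemption is fully phased out
  Base: 786,000 Ft − 0 Ft = 786,000 Ft
  786,000 Ft × 11% = 86,460 Ft

95,350 Ft > 86,460 Ft, so the general income tax governs.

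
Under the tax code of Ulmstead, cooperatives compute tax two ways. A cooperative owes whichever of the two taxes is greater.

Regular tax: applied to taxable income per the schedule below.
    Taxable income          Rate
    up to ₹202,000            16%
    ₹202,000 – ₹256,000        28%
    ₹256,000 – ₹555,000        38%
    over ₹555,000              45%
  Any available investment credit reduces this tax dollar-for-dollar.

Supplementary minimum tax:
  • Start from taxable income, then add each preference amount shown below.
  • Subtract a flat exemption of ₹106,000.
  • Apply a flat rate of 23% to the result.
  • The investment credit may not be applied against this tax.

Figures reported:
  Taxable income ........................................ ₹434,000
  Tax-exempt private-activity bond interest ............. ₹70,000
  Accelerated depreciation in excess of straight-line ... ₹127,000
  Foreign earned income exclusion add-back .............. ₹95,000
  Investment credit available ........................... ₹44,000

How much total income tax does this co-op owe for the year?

₹142,600

Regular tax:
  ₹202,000 × 16% = ₹32,320
  ₹54,000 × 28% = ₹15,120
  ₹178,000 × 38% = ₹67,640
  → ₹115,080
  Less investment credit ₹44,000 → ₹71,080

Supplementary minimum tax:
  Adjusted income: ₹434,000 + ₹70,000 + ₹127,000 + ₹95,000 = ₹726,000
  Less exemption ₹106,000 → base ₹620,000
  ₹620,000 × 23% = ₹142,600

₹142,600 > ₹71,080, so the supplementary minimum tax is the binding amount.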